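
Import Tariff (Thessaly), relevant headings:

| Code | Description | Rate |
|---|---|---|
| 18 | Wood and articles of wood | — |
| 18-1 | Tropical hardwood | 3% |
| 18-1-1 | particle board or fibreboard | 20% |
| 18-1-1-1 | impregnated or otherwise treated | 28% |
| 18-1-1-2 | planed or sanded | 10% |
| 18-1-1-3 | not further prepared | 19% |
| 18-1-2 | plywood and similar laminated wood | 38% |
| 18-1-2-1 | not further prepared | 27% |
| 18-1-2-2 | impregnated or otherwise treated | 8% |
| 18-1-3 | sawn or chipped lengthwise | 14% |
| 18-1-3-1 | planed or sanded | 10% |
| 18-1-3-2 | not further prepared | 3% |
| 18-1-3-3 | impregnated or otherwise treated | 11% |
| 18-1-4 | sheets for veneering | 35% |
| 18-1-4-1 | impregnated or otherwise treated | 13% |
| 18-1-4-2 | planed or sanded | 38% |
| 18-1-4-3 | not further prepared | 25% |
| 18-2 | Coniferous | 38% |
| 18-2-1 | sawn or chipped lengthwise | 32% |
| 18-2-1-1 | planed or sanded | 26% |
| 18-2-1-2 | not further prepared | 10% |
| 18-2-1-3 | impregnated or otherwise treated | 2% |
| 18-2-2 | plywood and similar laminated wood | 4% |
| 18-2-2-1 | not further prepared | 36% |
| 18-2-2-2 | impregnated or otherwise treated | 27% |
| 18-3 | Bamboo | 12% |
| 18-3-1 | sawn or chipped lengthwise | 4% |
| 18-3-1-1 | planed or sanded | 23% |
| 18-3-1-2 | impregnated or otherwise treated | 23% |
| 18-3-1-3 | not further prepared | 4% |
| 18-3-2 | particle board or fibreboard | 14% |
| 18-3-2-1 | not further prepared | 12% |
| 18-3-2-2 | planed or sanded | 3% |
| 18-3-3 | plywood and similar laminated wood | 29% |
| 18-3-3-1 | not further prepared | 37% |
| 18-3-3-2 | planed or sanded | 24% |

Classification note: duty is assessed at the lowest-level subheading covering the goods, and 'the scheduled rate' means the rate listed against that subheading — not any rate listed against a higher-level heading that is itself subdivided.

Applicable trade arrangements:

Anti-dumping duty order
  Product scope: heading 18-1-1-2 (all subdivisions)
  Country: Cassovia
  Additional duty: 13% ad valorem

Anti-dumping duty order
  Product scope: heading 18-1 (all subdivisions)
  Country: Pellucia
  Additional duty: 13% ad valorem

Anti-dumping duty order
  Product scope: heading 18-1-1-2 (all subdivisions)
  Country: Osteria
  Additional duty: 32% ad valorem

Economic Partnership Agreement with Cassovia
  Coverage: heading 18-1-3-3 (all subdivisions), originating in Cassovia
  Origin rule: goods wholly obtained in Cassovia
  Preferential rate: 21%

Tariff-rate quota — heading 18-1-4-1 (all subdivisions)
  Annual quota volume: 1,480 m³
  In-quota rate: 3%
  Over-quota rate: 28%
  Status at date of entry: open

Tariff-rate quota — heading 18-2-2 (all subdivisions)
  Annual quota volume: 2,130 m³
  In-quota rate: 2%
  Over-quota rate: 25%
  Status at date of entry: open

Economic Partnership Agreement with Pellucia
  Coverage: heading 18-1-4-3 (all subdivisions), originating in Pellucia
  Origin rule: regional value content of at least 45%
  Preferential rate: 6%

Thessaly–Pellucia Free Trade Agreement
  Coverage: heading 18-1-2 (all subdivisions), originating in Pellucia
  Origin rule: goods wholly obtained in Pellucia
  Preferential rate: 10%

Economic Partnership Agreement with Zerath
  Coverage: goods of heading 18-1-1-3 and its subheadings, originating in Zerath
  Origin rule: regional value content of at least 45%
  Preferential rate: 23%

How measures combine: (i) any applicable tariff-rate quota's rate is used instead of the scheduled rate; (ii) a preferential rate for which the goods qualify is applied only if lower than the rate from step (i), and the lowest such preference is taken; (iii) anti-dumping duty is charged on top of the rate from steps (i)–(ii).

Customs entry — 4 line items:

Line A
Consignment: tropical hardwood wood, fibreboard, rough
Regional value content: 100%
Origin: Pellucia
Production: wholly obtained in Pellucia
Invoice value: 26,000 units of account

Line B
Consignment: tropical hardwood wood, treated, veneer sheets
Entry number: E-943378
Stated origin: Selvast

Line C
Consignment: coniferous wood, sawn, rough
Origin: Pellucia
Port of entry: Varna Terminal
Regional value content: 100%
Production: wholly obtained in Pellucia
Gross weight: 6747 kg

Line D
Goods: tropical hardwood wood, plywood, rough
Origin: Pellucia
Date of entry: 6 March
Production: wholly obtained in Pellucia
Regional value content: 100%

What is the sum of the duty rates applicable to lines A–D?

68%

Line A: tropical hardwood → 18-1; fibreboard → 18-1-1; rough → 18-1-1-3. Scheduled 19%. Pellucia agreement on 18-1-4-3: 18-1-1-3 not covered; Pellucia agreement on 18-1-2: 18-1-1-3 not covered; anti-dumping (Pellucia, 18-1): +13%; total 19% + 13% = 32%. → 32%.
Line B: tropical hardwood → 18-1; veneer sheets → 18-1-4; treated → 18-1-4-1. Scheduled 13%. quota on 18-1-4-1 open → in-quota 3%. → 3%.
Line C: coniferous → 18-2; sawn → 18-2-1; rough → 18-2-1-2. Scheduled 10%. Pellucia agreement on 18-1-4-3: 18-2-1-2 not covered; Pellucia agreement on 18-1-2: 18-2-1-2 not covered. → 10%.
Line D: tropical hardwood → 18-1; plywood → 18-1-2; rough → 18-1-2-1. Scheduled 27%. Pellucia agreement on 18-1-4-3: 18-1-2-1 not covered; Pellucia agreement on 18-1-2: wholly obtained → 10% available; preferential 10%; anti-dumping (Pellucia, 18-1): +13%; total 10% + 13% = 23%. → 23%.
Sum: 32% + 3% + 10% + 23% = 68%.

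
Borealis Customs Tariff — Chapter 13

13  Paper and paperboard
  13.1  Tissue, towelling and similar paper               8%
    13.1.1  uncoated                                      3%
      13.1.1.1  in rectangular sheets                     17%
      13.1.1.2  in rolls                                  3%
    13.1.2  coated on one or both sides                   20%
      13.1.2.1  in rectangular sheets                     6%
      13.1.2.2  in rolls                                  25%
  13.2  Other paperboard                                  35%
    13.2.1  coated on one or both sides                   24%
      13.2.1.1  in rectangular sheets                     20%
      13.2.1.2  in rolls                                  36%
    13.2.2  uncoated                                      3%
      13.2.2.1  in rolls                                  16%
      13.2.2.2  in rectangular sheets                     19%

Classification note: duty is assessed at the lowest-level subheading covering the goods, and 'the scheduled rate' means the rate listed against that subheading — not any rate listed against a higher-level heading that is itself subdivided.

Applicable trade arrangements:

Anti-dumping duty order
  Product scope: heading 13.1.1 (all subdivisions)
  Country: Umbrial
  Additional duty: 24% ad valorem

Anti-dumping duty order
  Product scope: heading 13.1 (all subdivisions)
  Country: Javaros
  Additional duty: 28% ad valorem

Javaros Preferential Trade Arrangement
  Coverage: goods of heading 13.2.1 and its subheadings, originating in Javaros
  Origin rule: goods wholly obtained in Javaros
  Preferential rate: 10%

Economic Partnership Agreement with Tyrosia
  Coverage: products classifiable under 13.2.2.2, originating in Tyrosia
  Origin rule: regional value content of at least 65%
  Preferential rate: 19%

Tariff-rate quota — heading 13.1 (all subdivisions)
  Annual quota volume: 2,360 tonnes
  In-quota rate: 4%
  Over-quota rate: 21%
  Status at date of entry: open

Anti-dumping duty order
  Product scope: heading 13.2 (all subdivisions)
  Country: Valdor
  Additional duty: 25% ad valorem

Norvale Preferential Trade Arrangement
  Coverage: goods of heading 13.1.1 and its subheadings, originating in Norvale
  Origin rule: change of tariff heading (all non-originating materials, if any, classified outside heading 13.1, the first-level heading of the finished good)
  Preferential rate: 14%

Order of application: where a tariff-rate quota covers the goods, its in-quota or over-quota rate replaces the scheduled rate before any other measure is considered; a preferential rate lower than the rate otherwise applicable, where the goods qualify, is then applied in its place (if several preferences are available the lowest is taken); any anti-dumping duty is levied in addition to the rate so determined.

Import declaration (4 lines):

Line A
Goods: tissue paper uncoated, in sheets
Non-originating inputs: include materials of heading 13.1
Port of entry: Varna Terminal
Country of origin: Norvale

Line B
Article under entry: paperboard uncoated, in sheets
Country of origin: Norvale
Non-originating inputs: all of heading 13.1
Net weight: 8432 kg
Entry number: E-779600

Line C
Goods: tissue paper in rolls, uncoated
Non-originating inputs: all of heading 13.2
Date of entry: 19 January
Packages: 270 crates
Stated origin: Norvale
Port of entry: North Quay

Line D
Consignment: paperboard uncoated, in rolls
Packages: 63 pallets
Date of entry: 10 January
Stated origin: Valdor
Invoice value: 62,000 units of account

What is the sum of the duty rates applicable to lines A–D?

Line A: tissue paper → 13.1; uncoated → 13.1.1; in sheets → 13.1.1.1. Scheduled 17%. quota on 13.1 open → in-quota 4%; Norvale agreement on 13.1.1: CTH not met. → 4%.
Line B: paperboard → 13.2; uncoated → 13.2.2; in sheets → 13.2.2.2. Scheduled 19%. Norvale agreement on 13.1.1: 13.2.2.2 not covered. → 19%.
Line C: tissue paper → 13.1; uncoated → 13.1.1; in rolls → 13.1.1.2. Scheduled 3%. quota on 13.1 open → in-quota 4%; Norvale agreement on 13.1.1: CTH met → 14% available; preference 14% not lower than 4% → no reduction. → 4%.
Line D: paperboard → 13.2; uncoated → 13.2.2; in rolls → 13.2.2.1. Scheduled 16%. anti-dumping (Valdor, 13.2): +25%; total 16% + 25% = 41%. → 41%.
Sum: 4% + 19% + 4% + 41% = 68%.

68%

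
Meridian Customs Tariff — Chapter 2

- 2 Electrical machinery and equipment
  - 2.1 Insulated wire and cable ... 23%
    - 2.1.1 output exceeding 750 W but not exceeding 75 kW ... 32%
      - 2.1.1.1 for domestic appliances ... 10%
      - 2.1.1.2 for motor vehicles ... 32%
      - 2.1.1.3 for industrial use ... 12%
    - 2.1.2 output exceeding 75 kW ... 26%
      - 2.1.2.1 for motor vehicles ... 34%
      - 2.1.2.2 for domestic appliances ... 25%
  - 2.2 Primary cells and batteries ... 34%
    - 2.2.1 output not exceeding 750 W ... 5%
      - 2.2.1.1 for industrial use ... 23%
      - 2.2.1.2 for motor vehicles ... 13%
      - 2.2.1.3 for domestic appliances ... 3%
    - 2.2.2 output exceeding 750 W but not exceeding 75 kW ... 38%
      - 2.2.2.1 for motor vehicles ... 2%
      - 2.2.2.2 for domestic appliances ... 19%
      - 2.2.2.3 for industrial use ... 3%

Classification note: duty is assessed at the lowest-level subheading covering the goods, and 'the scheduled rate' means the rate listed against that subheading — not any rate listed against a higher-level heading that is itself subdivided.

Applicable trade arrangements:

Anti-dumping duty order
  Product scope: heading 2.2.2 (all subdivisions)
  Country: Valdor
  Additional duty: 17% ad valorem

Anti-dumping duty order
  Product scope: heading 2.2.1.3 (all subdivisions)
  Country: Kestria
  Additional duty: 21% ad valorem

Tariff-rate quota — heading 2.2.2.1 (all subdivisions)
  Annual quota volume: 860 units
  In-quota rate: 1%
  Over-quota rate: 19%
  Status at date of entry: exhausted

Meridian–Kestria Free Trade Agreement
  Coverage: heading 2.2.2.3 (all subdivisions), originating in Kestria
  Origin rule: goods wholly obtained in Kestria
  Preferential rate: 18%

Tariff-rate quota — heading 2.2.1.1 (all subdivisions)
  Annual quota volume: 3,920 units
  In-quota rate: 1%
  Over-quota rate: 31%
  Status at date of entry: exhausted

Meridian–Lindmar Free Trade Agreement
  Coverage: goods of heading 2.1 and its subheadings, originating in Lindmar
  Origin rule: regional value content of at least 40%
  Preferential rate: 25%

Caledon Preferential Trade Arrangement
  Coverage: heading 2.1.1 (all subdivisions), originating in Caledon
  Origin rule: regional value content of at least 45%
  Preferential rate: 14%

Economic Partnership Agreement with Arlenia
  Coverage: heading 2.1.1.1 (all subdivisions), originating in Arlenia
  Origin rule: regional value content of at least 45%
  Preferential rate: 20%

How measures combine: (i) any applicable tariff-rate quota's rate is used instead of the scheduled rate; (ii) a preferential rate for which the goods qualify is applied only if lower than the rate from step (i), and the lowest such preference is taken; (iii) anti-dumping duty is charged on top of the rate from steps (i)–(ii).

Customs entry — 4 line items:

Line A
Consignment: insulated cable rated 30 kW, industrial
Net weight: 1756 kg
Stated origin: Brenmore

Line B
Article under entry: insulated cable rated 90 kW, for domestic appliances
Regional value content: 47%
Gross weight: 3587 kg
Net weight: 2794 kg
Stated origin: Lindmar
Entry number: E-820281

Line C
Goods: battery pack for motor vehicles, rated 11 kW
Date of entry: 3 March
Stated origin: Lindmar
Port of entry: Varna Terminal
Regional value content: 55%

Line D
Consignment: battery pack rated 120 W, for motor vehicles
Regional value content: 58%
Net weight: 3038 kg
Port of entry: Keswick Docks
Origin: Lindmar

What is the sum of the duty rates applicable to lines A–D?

Line A: insulated cable → 2.1; rated 30 kW → 2.1.1; industrial → 2.1.1.3. Scheduled 12%. No special measure applies. → 12%.
Line B: insulated cable → 2.1; rated 90 kW → 2.1.2; for domestic appliances → 2.1.2.2. Scheduled 25%. Lindmar agreement on 2.1: RVC ≥ 40% → 25% available; preference 25% not lower than 25% → no reduction. → 25%.
Line C: battery pack → 2.2; rated 11 kW → 2.2.2; for motor vehicles → 2.2.2.1. Scheduled 2%. quota on 2.2.2.1 exhausted → over-quota 19%; Lindmar agreement on 2.1: 2.2.2.1 not covered. → 19%.
Line D: battery pack → 2.2; rated 120 W → 2.2.1; for motor vehicles → 2.2.1.2. Scheduled 13%. Lindmar agreement on 2.1: 2.2.1.2 not covered. → 13%.
Sum: 12% + 25% + 19% + 13% = 69%.

69%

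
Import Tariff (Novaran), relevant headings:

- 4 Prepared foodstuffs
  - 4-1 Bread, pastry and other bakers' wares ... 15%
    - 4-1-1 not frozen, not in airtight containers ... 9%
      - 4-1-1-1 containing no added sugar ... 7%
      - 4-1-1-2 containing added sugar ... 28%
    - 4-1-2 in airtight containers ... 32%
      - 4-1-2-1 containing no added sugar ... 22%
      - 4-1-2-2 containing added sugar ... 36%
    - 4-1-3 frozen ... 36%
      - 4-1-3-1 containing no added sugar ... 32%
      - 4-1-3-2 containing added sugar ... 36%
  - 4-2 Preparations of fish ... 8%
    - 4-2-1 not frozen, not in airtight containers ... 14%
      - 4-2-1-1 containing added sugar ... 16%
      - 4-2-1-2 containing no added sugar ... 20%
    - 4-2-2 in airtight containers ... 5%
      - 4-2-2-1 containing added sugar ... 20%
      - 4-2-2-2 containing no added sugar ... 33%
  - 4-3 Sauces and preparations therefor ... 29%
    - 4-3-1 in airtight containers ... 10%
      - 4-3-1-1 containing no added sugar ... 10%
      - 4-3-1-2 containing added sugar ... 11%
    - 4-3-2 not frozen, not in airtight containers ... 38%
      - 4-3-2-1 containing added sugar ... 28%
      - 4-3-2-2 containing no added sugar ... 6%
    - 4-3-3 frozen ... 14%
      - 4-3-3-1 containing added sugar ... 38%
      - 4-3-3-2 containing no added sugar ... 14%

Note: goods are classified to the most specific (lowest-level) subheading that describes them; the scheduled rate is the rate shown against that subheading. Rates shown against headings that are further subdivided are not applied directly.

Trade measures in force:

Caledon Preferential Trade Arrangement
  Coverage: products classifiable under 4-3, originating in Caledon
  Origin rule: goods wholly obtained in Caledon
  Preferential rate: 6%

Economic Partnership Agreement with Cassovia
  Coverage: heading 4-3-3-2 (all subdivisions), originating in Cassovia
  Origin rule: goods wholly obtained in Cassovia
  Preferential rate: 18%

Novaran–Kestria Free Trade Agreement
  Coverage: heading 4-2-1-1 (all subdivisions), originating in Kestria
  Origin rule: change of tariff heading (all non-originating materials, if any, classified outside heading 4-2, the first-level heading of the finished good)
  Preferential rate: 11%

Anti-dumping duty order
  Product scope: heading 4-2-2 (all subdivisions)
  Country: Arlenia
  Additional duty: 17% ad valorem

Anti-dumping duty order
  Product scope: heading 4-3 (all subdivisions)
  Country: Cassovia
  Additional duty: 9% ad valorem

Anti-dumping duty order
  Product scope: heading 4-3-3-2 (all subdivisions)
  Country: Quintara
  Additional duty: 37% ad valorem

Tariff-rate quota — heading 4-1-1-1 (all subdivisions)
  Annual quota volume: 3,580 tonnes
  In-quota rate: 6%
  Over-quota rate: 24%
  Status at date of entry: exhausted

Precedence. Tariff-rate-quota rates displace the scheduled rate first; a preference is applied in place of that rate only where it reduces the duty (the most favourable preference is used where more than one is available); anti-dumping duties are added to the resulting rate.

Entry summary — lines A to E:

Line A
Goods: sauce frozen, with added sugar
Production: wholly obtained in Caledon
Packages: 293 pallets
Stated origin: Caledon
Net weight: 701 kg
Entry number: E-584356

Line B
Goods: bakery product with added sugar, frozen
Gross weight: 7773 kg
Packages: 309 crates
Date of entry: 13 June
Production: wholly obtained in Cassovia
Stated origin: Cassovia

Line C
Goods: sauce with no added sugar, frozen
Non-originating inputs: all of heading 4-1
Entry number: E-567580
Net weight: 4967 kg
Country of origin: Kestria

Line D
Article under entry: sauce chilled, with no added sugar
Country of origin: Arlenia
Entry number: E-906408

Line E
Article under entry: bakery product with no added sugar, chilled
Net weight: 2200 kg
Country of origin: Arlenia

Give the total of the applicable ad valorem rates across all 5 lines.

Line A: sauce → 4-3; frozen → 4-3-3; with added sugar → 4-3-3-1. Scheduled 38%. Caledon agreement on 4-3: wholly obtained → 6% available; preferential 6%. → 6%.
Line B: bakery product → 4-1; frozen → 4-1-3; with added sugar → 4-1-3-2. Scheduled 36%. Cassovia agreement on 4-3-3-2: 4-1-3-2 not covered. → 36%.
Line C: sauce → 4-3; frozen → 4-3-3; with no added sugar → 4-3-3-2. Scheduled 14%. Kestria agreement on 4-2-1-1: 4-3-3-2 not covered. → 14%.
Line D: sauce → 4-3; chilled → 4-3-2; with no added sugar → 4-3-2-2. Scheduled 6%. No special measure applies. → 6%.
Line E: bakery product → 4-1; chilled → 4-1-1; with no added sugar → 4-1-1-1. Scheduled 7%. quota on 4-1-1-1 exhausted → over-quota 24%. → 24%.
Sum: 6% + 36% + 14% + 6% + 24% = 86%.

86%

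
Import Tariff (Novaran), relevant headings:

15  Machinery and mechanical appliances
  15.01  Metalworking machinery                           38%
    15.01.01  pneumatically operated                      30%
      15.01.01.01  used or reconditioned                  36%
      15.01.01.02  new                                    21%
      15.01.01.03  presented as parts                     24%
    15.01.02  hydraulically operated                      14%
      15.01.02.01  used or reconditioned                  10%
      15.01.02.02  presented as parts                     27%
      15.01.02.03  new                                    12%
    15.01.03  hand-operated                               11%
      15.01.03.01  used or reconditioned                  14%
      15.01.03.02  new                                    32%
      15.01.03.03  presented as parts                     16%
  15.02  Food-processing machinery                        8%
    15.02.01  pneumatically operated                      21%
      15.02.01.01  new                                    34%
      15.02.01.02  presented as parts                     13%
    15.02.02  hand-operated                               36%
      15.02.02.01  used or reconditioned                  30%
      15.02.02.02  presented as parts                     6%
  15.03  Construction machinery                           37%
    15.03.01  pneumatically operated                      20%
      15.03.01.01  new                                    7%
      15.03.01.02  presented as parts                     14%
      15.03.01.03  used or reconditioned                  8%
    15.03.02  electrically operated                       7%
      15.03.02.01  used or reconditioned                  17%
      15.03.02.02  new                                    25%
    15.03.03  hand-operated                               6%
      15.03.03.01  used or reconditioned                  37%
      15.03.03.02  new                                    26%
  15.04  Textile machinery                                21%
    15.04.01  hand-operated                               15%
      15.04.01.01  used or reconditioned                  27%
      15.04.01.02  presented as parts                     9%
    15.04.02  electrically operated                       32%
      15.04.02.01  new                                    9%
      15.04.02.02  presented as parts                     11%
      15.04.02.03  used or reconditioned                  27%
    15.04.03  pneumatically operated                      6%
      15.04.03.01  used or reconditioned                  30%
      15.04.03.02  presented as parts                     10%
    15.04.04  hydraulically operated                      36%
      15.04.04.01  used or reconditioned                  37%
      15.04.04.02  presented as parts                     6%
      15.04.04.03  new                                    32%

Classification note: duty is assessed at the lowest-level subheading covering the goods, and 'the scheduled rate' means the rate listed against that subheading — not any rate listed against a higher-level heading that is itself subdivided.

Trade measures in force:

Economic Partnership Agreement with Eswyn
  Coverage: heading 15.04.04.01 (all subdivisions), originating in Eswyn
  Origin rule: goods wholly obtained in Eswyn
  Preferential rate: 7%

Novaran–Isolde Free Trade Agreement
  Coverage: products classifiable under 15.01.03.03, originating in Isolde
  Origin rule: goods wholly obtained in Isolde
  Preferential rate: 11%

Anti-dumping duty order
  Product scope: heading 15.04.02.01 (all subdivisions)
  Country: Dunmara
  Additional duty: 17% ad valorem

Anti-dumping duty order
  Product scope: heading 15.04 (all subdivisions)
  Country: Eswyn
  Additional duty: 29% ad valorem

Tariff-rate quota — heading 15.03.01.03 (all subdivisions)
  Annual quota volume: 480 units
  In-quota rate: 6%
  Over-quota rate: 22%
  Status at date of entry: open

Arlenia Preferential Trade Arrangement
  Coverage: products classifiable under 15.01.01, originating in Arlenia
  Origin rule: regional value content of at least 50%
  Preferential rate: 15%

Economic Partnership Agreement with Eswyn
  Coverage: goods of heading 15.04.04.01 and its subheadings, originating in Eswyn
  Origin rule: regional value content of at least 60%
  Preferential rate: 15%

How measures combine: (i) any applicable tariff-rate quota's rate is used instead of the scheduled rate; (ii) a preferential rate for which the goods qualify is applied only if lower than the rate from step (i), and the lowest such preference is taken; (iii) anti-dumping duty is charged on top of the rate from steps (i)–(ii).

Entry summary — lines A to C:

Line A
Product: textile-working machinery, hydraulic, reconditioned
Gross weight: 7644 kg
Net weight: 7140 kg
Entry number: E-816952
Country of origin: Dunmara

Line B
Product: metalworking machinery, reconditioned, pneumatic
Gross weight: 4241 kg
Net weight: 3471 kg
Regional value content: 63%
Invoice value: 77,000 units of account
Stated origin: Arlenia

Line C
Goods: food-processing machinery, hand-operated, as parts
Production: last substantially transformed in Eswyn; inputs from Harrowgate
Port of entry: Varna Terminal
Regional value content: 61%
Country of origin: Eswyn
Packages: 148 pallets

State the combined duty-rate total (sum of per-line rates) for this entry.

58%

Line A: textile-working → 15.04; hydraulic → 15.04.04; reconditioned → 15.04.04.01. Scheduled 37%. No special measure applies. → 37%.
Line B: metalworking → 15.01; pneumatic → 15.01.01; reconditioned → 15.01.01.01. Scheduled 36%. Arlenia agreement on 15.01.01: RVC ≥ 50% → 15% available; preferential 15%. → 15%.
Line C: food-processing → 15.02; hand-operated → 15.02.02; as parts → 15.02.02.02. Scheduled 6%. Eswyn agreement on 15.04.04.01: 15.02.02.02 not covered; Eswyn agreement on 15.04.04.01: 15.02.02.02 not covered. → 6%.
Sum: 37% + 15% + 6% = 58%.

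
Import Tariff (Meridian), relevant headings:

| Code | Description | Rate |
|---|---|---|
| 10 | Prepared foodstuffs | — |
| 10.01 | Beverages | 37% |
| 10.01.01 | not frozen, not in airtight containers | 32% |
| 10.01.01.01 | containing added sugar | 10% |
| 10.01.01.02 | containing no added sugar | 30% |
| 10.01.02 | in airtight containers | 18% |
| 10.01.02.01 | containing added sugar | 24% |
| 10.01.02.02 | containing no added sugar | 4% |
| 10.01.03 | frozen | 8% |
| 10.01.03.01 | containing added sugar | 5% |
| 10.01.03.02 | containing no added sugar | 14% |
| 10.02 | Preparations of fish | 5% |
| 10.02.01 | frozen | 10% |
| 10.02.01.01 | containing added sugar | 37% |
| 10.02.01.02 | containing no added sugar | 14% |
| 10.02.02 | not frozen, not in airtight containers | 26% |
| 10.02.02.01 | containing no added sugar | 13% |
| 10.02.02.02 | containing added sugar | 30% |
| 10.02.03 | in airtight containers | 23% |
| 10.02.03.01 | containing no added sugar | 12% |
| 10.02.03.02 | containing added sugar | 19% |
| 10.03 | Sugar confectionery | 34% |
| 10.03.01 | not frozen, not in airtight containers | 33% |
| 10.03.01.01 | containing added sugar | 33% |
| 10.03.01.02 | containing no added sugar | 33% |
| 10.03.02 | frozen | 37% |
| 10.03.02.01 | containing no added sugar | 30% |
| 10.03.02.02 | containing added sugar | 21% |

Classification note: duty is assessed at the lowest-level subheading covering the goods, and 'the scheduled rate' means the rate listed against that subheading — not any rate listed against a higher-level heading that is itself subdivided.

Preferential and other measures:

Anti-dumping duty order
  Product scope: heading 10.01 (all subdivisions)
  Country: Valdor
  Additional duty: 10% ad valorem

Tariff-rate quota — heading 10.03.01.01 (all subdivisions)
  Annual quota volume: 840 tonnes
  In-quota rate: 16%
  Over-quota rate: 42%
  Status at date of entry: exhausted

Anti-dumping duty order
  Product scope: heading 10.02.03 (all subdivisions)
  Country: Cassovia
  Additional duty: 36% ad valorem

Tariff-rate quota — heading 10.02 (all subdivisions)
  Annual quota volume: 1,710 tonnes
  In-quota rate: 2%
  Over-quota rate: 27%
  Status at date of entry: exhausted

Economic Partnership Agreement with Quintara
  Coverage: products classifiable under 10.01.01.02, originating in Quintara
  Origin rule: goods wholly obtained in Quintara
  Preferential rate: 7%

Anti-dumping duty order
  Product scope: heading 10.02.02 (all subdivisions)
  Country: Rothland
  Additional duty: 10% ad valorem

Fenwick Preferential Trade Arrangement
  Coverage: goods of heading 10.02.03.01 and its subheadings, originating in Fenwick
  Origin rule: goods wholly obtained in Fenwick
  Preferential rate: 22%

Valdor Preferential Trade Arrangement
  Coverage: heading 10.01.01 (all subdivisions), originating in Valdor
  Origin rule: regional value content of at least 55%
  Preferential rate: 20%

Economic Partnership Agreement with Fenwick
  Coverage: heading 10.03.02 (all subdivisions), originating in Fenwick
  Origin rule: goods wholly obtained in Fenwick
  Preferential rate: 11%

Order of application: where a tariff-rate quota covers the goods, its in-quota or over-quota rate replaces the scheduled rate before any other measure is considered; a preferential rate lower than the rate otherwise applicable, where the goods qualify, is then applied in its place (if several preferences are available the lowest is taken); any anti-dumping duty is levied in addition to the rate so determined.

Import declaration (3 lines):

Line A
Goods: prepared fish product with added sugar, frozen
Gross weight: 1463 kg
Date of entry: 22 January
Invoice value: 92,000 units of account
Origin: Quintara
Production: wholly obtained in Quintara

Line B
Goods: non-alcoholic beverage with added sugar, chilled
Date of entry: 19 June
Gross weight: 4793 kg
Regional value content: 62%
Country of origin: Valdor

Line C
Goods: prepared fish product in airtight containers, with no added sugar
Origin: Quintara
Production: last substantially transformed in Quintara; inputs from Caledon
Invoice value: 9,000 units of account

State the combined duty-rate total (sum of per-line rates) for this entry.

74%

Line A: prepared fish product → 10.02; frozen → 10.02.01; with added sugar → 10.02.01.01. Scheduled 37%. quota on 10.02 exhausted → over-quota 27%; Quintara agreement on 10.01.01.02: 10.02.01.01 not covered. → 27%.
Line B: non-alcoholic beverage → 10.01; chilled → 10.01.01; with added sugar → 10.01.01.01. Scheduled 10%. Valdor agreement on 10.01.01: RVC ≥ 55% → 20% available; preference 20% not lower than 10% → no reduction; anti-dumping (Valdor, 10.01): +10%; total 10% + 10% = 20%. → 20%.
Line C: prepared fish product → 10.02; in airtight containers → 10.02.03; with no added sugar → 10.02.03.01. Scheduled 12%. quota on 10.02 exhausted → over-quota 27%; Quintara agreement on 10.01.01.02: 10.02.03.01 not covered. → 27%.
Sum: 27% + 20% + 27% = 74%.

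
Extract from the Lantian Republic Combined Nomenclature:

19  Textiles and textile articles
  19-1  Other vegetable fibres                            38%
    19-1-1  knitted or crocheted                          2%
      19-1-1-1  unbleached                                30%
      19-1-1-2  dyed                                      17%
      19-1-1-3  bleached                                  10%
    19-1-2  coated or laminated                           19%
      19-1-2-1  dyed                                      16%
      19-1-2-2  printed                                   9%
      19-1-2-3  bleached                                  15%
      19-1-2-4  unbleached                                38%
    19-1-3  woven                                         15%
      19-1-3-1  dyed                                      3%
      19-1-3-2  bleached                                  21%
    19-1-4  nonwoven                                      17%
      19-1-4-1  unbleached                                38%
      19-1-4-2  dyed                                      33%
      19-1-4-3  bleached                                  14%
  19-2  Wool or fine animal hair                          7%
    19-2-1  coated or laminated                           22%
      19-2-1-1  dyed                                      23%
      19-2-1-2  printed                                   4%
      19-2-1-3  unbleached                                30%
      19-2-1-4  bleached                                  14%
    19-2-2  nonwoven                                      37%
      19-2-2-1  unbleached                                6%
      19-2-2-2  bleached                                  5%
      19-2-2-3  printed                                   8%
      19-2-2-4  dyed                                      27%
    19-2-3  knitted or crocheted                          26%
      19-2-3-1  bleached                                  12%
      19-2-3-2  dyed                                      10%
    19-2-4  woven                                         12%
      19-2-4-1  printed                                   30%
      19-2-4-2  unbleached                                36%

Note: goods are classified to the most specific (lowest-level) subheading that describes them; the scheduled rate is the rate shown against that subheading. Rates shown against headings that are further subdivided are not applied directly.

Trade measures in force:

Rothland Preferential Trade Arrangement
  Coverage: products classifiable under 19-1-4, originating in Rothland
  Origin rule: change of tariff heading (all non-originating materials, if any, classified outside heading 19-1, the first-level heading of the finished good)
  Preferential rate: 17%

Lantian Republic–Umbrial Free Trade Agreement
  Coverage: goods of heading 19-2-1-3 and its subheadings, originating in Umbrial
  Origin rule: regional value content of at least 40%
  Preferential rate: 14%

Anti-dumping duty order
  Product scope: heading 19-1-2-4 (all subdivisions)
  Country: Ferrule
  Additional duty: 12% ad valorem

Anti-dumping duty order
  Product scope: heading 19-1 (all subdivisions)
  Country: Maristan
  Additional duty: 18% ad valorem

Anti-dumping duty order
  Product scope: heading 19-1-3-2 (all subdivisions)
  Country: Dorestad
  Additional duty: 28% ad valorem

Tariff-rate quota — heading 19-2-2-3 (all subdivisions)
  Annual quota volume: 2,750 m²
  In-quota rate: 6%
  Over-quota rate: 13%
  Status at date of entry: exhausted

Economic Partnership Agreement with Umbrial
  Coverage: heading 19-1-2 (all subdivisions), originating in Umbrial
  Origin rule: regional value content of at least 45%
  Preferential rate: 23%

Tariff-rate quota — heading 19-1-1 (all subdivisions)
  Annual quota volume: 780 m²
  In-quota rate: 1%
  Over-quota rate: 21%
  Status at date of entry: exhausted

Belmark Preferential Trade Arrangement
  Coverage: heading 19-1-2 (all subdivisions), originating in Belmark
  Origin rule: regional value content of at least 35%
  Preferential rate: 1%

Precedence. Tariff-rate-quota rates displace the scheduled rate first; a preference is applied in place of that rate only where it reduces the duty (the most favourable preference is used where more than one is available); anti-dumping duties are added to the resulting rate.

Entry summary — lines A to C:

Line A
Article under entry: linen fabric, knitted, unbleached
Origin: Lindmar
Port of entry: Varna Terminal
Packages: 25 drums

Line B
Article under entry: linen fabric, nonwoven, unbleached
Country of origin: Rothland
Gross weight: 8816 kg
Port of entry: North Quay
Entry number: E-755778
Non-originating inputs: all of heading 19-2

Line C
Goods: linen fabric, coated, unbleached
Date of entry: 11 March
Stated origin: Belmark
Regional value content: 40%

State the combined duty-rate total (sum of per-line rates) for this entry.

39%

Line A: linen → 19-1; knitted → 19-1-1; unbleached → 19-1-1-1. Scheduled 30%. quota on 19-1-1 exhausted → over-quota 21%. → 21%.
Line B: linen → 19-1; nonwoven → 19-1-4; unbleached → 19-1-4-1. Scheduled 38%. Rothland agreement on 19-1-4: CTH met → 17% available; preferential 17%. → 17%.
Line C: linen → 19-1; coated → 19-1-2; unbleached → 19-1-2-4. Scheduled 38%. Belmark agreement on 19-1-2: RVC ≥ 35% → 1% available; preferential 1%. → 1%.
Sum: 21% + 17% + 1% = 39%.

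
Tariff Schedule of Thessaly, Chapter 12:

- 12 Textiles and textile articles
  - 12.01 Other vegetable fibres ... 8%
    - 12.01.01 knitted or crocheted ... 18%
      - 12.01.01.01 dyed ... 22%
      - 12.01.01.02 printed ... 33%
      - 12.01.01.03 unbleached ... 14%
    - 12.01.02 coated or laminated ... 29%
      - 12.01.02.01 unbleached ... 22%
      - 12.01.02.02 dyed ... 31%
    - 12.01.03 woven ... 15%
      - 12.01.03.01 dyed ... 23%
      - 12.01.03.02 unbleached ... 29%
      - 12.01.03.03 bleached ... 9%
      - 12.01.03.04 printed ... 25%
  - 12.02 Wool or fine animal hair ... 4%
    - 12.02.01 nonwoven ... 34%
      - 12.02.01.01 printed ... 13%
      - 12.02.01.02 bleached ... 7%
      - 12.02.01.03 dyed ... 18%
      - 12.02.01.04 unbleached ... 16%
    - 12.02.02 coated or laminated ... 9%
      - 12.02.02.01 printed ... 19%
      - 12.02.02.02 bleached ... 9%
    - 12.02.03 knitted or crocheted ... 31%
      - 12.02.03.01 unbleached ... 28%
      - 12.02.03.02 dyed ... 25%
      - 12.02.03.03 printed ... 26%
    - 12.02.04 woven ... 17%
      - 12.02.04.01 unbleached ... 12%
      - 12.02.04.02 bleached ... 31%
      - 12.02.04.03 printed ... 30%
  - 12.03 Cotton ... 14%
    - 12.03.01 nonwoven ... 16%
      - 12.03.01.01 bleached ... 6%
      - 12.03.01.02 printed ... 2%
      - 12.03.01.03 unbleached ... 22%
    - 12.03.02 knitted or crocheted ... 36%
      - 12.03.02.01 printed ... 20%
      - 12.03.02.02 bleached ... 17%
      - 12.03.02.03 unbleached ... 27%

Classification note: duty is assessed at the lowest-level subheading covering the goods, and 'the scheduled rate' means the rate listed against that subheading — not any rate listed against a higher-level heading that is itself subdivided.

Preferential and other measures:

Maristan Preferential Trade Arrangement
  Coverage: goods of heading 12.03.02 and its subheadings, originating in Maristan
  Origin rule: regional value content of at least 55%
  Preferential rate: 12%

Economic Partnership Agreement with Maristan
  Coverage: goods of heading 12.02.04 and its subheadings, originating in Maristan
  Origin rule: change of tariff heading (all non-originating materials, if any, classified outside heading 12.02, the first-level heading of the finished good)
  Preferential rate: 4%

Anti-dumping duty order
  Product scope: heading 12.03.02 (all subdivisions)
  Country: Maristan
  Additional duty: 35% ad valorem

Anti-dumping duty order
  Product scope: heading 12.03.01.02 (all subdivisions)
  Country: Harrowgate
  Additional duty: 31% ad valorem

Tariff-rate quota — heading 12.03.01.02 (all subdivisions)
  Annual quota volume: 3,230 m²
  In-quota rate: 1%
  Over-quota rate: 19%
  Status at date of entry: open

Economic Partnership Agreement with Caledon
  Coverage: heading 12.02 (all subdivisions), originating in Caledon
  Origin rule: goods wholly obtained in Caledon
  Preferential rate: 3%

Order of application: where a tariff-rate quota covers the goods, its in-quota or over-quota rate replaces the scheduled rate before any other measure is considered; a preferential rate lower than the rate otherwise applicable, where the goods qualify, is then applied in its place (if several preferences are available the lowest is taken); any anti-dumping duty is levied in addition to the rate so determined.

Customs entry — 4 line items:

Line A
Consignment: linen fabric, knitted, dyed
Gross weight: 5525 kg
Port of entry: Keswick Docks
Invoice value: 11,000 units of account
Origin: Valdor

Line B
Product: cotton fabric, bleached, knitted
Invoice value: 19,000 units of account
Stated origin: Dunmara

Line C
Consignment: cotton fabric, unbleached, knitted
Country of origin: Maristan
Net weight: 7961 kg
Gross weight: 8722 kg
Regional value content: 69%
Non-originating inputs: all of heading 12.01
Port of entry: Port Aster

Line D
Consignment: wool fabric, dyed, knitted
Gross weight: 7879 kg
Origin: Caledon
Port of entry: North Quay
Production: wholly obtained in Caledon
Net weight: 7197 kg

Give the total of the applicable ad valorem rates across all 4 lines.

Line A: linen → 12.01; knitted → 12.01.01; dyed → 12.01.01.01. Scheduled 22%. No special measure applies. → 22%.
Line B: cotton → 12.03; knitted → 12.03.02; bleached → 12.03.02.02. Scheduled 17%. No special measure applies. → 17%.
Line C: cotton → 12.03; knitted → 12.03.02; unbleached → 12.03.02.03. Scheduled 27%. Maristan agreement on 12.03.02: RVC ≥ 55% → 12% available; Maristan agreement on 12.02.04: 12.03.02.03 not covered; preferential 12%; anti-dumping (Maristan, 12.03.02): +35%; total 12% + 35% = 47%. → 47%.
Line D: wool → 12.02; knitted → 12.02.03; dyed → 12.02.03.02. Scheduled 25%. Caledon agreement on 12.02: wholly obtained → 3% available; preferential 3%. → 3%.
Sum: 22% + 17% + 47% + 3% = 89%.

89%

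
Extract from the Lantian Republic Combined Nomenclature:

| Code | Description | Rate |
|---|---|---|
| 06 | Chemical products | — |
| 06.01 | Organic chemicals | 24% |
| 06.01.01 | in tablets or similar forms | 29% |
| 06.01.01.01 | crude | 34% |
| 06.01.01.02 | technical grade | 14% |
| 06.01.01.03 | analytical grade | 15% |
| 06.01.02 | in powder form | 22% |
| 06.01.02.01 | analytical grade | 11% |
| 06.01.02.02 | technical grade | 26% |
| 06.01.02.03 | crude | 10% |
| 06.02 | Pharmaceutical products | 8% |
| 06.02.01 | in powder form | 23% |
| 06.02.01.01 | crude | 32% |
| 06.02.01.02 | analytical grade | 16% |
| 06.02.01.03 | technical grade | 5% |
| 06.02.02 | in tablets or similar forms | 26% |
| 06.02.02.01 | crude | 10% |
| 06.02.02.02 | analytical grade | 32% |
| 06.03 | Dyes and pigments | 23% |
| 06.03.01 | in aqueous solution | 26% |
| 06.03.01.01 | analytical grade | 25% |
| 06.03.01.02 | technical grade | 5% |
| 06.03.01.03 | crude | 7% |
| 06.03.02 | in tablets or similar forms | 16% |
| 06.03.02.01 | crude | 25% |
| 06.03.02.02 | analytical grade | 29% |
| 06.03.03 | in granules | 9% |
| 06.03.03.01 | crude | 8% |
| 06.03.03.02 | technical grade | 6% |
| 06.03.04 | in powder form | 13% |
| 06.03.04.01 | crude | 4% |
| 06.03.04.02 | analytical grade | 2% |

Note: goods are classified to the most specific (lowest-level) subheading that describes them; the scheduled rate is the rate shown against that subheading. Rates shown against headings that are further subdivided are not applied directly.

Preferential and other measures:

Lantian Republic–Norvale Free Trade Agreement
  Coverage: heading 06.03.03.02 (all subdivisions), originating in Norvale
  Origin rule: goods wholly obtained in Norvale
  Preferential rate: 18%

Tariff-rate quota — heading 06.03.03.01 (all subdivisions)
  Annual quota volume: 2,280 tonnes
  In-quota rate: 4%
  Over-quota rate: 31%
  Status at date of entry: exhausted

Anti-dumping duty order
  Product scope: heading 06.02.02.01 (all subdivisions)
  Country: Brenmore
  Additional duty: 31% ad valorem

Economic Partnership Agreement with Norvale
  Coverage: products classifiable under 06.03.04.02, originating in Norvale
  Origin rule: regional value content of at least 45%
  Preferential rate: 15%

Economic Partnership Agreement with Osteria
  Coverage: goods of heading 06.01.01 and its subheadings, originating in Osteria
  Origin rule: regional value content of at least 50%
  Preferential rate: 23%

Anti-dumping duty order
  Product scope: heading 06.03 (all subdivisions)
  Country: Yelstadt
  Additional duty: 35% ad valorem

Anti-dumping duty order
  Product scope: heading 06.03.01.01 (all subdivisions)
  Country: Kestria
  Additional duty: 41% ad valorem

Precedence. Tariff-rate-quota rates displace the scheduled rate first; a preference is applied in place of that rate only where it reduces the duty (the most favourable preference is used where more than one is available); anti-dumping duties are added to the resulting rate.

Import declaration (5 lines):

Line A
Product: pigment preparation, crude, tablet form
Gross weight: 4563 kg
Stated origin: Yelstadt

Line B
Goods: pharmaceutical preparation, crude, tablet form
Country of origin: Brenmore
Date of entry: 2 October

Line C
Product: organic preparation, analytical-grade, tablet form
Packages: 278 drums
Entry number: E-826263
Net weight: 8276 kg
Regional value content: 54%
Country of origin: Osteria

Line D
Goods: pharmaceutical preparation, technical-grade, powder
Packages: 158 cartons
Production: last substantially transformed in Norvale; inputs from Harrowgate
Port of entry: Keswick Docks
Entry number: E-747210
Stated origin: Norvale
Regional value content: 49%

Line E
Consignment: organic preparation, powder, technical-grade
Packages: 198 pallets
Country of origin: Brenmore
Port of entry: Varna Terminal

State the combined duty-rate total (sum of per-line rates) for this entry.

147%

Line A: pigment → 06.03; tablet form → 06.03.02; crude → 06.03.02.01. Scheduled 25%. anti-dumping (Yelstadt, 06.03): +35%; total 25% + 35% = 60%. → 60%.
Line B: pharmaceutical → 06.02; tablet form → 06.02.02; crude → 06.02.02.01. Scheduled 10%. anti-dumping (Brenmore, 06.02.02.01): +31%; total 10% + 31% = 41%. → 41%.
Line C: organic → 06.01; tablet form → 06.01.01; analytical-grade → 06.01.01.03. Scheduled 15%. Osteria agreement on 06.01.01: RVC ≥ 50% → 23% available; preference 23% not lower than 15% → no reduction. → 15%.
Line D: pharmaceutical → 06.02; powder → 06.02.01; technical-grade → 06.02.01.03. Scheduled 5%. Norvale agreement on 06.03.03.02: 06.02.01.03 not covered; Norvale agreement on 06.03.04.02: 06.02.01.03 not covered. → 5%.
Line E: organic → 06.01; powder → 06.01.02; technical-grade → 06.01.02.02. Scheduled 26%. No special measure applies. → 26%.
Sum: 60% + 41% + 15% + 5% + 26% = 147%.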